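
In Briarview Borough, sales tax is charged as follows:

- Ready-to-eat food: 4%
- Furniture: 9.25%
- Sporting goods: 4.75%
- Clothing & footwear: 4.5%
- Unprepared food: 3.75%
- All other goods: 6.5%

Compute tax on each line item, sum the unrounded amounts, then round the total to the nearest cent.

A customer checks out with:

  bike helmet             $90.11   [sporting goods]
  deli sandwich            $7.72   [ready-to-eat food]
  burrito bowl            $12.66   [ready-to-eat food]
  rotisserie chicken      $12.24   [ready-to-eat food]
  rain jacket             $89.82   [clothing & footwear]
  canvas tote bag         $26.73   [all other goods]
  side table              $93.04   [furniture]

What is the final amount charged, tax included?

$352.29

Bike helmet $90.11: sporting goods → 4.75% → $4.280225
Deli sandwich $7.72: ready-to-eat food → 4% → $0.3088
Burrito bowl $12.66: ready-to-eat food → 4% → $0.5064
Rotisserie chicken $12.24: ready-to-eat food → 4% → $0.4896
Rain jacket $89.82: clothing & footwear → 4.5% → $4.0419
Canvas tote bag $26.73: all other goods → 6.5% → $1.73745
Side table $93.04: furniture → 9.25% → $8.6062
Subtotal = $332.32; unrounded tax = $19.970575 → $19.97; total due = $352.29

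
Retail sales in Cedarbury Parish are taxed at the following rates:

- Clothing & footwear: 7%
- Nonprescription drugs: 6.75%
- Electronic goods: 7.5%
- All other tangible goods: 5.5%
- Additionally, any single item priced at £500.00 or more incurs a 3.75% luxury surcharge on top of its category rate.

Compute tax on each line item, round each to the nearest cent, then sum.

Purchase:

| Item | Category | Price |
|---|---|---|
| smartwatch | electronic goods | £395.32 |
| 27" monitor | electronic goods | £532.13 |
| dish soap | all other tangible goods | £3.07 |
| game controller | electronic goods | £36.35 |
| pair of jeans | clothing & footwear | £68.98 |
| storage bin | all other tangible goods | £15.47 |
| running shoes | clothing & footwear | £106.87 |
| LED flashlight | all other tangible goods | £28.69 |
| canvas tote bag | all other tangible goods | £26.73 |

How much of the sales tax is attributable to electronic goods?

Smartwatch £395.32: electronic goods → 7.5% → £29.65
27" monitor £532.13: electronic goods → 7.5% + 3.75% surcharge = 11.25% → £59.86
Game controller £36.35: electronic goods → 7.5% → £2.73
Tax on electronic goods = £29.65 + £59.86 + £2.73 = £92.24

£92.24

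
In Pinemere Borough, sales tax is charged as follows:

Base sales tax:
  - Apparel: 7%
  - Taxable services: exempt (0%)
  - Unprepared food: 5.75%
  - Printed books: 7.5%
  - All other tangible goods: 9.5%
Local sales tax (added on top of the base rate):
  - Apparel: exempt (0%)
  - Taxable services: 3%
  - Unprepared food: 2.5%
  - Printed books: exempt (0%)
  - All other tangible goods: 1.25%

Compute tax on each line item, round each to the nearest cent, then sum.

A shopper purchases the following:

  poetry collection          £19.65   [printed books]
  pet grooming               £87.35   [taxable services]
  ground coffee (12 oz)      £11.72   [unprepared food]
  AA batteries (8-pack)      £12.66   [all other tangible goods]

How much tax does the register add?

Poetry collection £19.65: printed books → 7.5% + 0% local = 7.5% → £1.47
Pet grooming £87.35: taxable services → 0% + 3% local = 3% → £2.62
Ground coffee (12 oz) £11.72: unprepared food → 5.75% + 2.5% local = 8.25% → £0.97
AA batteries (8-pack) £12.66: all other tangible goods → 9.5% + 1.25% local = 10.75% → £1.36
Total tax = £1.47 + £2.62 + £0.97 + £1.36 = £6.42

£6.42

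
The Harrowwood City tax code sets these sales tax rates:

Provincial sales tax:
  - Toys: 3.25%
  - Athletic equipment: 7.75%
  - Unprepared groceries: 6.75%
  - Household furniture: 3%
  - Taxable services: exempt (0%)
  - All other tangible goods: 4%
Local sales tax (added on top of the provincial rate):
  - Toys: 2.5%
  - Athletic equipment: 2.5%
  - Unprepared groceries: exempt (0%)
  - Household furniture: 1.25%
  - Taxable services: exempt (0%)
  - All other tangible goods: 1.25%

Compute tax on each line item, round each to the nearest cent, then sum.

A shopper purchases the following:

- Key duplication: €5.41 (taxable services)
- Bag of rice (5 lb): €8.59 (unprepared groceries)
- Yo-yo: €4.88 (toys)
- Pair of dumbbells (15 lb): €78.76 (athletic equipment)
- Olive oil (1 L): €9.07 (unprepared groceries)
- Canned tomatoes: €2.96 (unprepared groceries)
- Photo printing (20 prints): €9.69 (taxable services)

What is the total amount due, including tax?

Key duplication €5.41: taxable services → 0% + 0% local = 0% → €0.00
Bag of rice (5 lb) €8.59: unprepared groceries → 6.75% + 0% local = 6.75% → €0.58
Yo-yo €4.88: toys → 3.25% + 2.5% local = 5.75% → €0.28
Pair of dumbbells (15 lb) €78.76: athletic equipment → 7.75% + 2.5% local = 10.25% → €8.07
Olive oil (1 L) €9.07: unprepared groceries → 6.75% + 0% local = 6.75% → €0.61
Canned tomatoes €2.96: unprepared groceries → 6.75% + 0% local = 6.75% → €0.20
Photo printing (20 prints) €9.69: taxable services → 0% + 0% local = 0% → €0.00
Subtotal = €119.36; tax = €9.74; total due = €129.10

€129.10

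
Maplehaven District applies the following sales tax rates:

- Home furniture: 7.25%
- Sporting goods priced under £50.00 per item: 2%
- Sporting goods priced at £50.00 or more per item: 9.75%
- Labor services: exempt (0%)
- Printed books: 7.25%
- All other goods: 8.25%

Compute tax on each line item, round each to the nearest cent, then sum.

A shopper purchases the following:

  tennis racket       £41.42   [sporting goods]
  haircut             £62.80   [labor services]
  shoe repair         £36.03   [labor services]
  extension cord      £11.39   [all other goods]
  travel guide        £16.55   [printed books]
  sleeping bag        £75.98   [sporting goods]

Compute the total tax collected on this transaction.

£10.38

Tennis racket £41.42: sporting goods, under £50.00 → 2% → £0.83
Haircut £62.80: labor services → 0% → £0.00
Shoe repair £36.03: labor services → 0% → £0.00
Extension cord £11.39: all other goods → 8.25% → £0.94
Travel guide £16.55: printed books → 7.25% → £1.20
Sleeping bag £75.98: sporting goods, £50.00 or more → 9.75% → £7.41
Total tax = £0.83 + £0.94 + £1.20 + £7.41 = £10.38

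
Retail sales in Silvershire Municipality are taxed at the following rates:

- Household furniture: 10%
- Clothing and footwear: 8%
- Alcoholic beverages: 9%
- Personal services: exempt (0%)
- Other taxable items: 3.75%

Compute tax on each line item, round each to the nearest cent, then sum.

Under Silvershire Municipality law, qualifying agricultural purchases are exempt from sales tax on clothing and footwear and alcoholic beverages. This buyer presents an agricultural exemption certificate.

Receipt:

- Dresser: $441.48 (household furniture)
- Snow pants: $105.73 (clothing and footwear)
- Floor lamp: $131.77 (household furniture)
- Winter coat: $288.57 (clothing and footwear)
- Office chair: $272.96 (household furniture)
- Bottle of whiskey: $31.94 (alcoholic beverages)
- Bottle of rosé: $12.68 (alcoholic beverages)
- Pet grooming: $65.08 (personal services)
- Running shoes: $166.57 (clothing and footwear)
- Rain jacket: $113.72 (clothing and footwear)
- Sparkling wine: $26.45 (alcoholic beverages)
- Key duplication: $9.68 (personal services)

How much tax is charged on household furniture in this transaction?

$84.63

Dresser $441.48: household furniture → 10% → $44.15
Floor lamp $131.77: household furniture → 10% → $13.18
Office chair $272.96: household furniture → 10% → $27.30
Tax on household furniture = $44.15 + $13.18 + $27.30 = $84.63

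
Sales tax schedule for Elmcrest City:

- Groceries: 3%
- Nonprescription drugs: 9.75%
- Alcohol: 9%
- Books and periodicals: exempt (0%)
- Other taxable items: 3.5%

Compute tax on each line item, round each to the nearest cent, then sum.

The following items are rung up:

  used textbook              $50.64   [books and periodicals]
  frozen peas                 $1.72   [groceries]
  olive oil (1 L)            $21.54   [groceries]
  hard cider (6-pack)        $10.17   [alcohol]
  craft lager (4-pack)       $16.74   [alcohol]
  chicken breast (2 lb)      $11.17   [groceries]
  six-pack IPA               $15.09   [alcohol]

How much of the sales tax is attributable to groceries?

$1.04

Frozen peas $1.72: groceries → 3% → $0.05
Olive oil (1 L) $21.54: groceries → 3% → $0.65
Chicken breast (2 lb) $11.17: groceries → 3% → $0.34
Tax on groceries = $0.05 + $0.65 + $0.34 = $1.04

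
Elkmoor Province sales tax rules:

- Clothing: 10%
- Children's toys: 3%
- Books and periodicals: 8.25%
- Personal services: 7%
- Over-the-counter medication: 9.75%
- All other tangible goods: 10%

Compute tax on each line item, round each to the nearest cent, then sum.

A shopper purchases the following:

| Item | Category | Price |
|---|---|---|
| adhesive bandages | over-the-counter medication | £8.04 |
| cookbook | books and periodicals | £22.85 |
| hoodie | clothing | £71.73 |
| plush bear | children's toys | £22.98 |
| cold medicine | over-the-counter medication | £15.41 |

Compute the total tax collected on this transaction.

Adhesive bandages £8.04: over-the-counter medication → 9.75% → £0.78
Cookbook £22.85: books and periodicals → 8.25% → £1.89
Hoodie £71.73: clothing → 10% → £7.17
Plush bear £22.98: children's toys → 3% → £0.69
Cold medicine £15.41: over-the-counter medication → 9.75% → £1.50
Total tax = £0.78 + £1.89 + £7.17 + £0.69 + £1.50 = £12.03

£12.03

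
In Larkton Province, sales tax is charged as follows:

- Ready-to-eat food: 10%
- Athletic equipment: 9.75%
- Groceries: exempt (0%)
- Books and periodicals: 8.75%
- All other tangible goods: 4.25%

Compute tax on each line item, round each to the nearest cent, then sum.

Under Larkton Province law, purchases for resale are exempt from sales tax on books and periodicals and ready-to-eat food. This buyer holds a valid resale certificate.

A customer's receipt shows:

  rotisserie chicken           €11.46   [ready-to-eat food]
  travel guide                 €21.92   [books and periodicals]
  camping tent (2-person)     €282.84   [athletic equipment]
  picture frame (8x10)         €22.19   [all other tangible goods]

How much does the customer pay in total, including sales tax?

€366.93

Rotisserie chicken €11.46: ready-to-eat food, buyer-exempt → 0% → €0.00
Travel guide €21.92: books and periodicals, buyer-exempt → 0% → €0.00
Camping tent (2-person) €282.84: athletic equipment → 9.75% → €27.58
Picture frame (8x10) €22.19: all other tangible goods → 4.25% → €0.94
Subtotal = €338.41; tax = €28.52; total due = €366.93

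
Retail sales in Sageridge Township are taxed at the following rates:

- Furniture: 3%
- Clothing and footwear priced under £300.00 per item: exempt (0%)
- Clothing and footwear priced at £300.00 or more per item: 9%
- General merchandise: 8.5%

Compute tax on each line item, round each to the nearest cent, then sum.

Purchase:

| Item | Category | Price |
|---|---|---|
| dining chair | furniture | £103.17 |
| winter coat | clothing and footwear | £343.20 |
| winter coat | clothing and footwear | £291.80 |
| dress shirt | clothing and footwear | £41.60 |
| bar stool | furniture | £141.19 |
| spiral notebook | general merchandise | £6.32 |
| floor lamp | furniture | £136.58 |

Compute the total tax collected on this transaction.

£42.87

Dining chair £103.17: furniture → 3% → £3.10
Winter coat £343.20: clothing and footwear, £300.00 or more → 9% → £30.89
Winter coat £291.80: clothing and footwear, under £300.00 → 0% → £0.00
Dress shirt £41.60: clothing and footwear, under £300.00 → 0% → £0.00
Bar stool £141.19: furniture → 3% → £4.24
Spiral notebook £6.32: general merchandise → 8.5% → £0.54
Floor lamp £136.58: furniture → 3% → £4.10
Total tax = £3.10 + £30.89 + £4.24 + £0.54 + £4.10 = £42.87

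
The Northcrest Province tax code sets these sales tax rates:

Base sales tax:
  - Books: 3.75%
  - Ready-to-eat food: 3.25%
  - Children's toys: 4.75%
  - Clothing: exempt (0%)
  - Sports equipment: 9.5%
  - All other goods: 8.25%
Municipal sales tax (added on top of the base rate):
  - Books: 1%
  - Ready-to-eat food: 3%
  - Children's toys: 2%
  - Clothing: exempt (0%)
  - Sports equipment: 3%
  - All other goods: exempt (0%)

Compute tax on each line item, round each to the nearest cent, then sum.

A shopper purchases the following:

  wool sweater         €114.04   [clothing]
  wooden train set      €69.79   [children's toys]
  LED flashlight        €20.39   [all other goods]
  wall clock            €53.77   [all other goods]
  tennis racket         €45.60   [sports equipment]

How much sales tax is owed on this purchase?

€16.53

Wool sweater €114.04: clothing → 0% + 0% municipal = 0% → €0.00
Wooden train set €69.79: children's toys → 4.75% + 2% municipal = 6.75% → €4.71
LED flashlight €20.39: all other goods → 8.25% + 0% municipal = 8.25% → €1.68
Wall clock €53.77: all other goods → 8.25% + 0% municipal = 8.25% → €4.44
Tennis racket €45.60: sports equipment → 9.5% + 3% municipal = 12.5% → €5.70
Total tax = €4.71 + €1.68 + €4.44 + €5.70 = €16.53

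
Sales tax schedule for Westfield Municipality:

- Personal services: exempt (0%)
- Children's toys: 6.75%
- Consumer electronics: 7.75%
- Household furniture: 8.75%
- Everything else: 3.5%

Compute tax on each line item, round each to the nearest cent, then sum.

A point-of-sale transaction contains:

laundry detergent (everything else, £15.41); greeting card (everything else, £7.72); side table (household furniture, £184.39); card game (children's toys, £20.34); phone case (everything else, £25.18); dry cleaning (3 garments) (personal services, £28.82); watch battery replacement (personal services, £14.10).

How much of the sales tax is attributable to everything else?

£1.69

Laundry detergent £15.41: everything else → 3.5% → £0.54
Greeting card £7.72: everything else → 3.5% → £0.27
Phone case £25.18: everything else → 3.5% → £0.88
Tax on everything else = £0.54 + £0.27 + £0.88 = £1.69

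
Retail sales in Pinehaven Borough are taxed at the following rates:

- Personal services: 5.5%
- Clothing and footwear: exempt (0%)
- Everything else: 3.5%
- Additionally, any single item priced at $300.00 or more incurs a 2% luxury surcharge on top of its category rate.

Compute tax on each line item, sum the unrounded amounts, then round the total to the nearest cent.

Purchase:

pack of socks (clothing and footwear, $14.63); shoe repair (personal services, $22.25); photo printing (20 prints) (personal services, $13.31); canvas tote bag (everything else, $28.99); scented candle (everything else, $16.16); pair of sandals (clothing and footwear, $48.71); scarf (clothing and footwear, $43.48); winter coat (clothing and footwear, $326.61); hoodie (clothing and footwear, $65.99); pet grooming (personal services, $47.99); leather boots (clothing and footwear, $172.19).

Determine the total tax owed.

Pack of socks $14.63: clothing and footwear → 0% → $0.00
Shoe repair $22.25: personal services → 5.5% → $1.22375
Photo printing (20 prints) $13.31: personal services → 5.5% → $0.73205
Canvas tote bag $28.99: everything else → 3.5% → $1.01465
Scented candle $16.16: everything else → 3.5% → $0.5656
Pair of sandals $48.71: clothing and footwear → 0% → $0.00
Scarf $43.48: clothing and footwear → 0% → $0.00
Winter coat $326.61: clothing and footwear → 0% + 2% surcharge = 2% → $6.5322
Hoodie $65.99: clothing and footwear → 0% → $0.00
Pet grooming $47.99: personal services → 5.5% → $2.63945
Leather boots $172.19: clothing and footwear → 0% → $0.00
Unrounded tax sum = $12.7077 → $12.71

$12.71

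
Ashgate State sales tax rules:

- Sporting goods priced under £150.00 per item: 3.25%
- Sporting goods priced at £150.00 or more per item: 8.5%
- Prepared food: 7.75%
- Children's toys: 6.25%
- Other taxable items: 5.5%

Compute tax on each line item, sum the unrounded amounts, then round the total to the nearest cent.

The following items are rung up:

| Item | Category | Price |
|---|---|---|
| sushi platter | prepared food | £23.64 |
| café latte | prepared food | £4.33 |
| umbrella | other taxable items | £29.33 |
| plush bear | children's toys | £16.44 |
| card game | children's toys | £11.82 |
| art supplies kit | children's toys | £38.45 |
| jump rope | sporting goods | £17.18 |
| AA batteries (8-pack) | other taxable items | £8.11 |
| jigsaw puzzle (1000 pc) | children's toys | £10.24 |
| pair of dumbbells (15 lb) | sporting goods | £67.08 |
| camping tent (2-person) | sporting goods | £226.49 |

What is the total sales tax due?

Sushi platter £23.64: prepared food → 7.75% → £1.8321
Café latte £4.33: prepared food → 7.75% → £0.335575
Umbrella £29.33: other taxable items → 5.5% → £1.61315
Plush bear £16.44: children's toys → 6.25% → £1.0275
Card game £11.82: children's toys → 6.25% → £0.73875
Art supplies kit £38.45: children's toys → 6.25% → £2.403125
Jump rope £17.18: sporting goods, under £150.00 → 3.25% → £0.55835
AA batteries (8-pack) £8.11: other taxable items → 5.5% → £0.44605
Jigsaw puzzle (1000 pc) £10.24: children's toys → 6.25% → £0.64
Pair of dumbbells (15 lb) £67.08: sporting goods, under £150.00 → 3.25% → £2.1801
Camping tent (2-person) £226.49: sporting goods, £150.00 or more → 8.5% → £19.25165
Unrounded tax sum = £31.02635 → £31.03

£31.03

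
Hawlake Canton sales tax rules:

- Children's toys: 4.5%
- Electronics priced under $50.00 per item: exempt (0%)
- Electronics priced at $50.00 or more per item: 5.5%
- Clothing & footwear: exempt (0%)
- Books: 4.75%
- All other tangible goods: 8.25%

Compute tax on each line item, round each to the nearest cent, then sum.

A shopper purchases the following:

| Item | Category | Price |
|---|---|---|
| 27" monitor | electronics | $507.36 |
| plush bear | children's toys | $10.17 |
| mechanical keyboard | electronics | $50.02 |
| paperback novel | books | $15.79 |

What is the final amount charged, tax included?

27" monitor $507.36: electronics, $50.00 or more → 5.5% → $27.90
Plush bear $10.17: children's toys → 4.5% → $0.46
Mechanical keyboard $50.02: electronics, $50.00 or more → 5.5% → $2.75
Paperback novel $15.79: books → 4.75% → $0.75
Subtotal = $583.34; tax = $31.86; total due = $615.20

$615.20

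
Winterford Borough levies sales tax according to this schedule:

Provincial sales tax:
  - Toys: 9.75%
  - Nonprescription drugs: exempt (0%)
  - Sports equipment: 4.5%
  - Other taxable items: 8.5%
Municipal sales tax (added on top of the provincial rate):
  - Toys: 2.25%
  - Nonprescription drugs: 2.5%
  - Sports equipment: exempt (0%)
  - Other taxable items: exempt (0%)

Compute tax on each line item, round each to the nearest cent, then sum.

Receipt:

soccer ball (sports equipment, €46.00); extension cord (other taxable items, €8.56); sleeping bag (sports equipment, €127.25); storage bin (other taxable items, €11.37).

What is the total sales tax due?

€9.50

Soccer ball €46.00: sports equipment → 4.5% + 0% municipal = 4.5% → €2.07
Extension cord €8.56: other taxable items → 8.5% + 0% municipal = 8.5% → €0.73
Sleeping bag €127.25: sports equipment → 4.5% + 0% municipal = 4.5% → €5.73
Storage bin €11.37: other taxable items → 8.5% + 0% municipal = 8.5% → €0.97
Total tax = €2.07 + €0.73 + €5.73 + €0.97 = €9.50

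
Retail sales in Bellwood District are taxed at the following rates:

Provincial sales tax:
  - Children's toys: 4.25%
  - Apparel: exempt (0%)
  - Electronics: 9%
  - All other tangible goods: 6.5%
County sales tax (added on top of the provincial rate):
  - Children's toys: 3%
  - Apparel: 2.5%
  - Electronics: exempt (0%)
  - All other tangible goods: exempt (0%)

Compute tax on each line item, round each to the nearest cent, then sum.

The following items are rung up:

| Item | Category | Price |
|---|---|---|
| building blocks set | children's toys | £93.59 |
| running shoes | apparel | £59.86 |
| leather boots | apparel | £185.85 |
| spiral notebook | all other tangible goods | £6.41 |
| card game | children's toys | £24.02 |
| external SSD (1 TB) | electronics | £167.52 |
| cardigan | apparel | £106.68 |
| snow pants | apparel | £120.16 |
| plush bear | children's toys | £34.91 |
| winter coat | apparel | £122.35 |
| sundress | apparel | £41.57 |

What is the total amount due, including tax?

£1005.40

Building blocks set £93.59: children's toys → 4.25% + 3% county = 7.25% → £6.79
Running shoes £59.86: apparel → 0% + 2.5% county = 2.5% → £1.50
Leather boots £185.85: apparel → 0% + 2.5% county = 2.5% → £4.65
Spiral notebook £6.41: all other tangible goods → 6.5% + 0% county = 6.5% → £0.42
Card game £24.02: children's toys → 4.25% + 3% county = 7.25% → £1.74
External SSD (1 TB) £167.52: electronics → 9% + 0% county = 9% → £15.08
Cardigan £106.68: apparel → 0% + 2.5% county = 2.5% → £2.67
Snow pants £120.16: apparel → 0% + 2.5% county = 2.5% → £3.00
Plush bear £34.91: children's toys → 4.25% + 3% county = 7.25% → £2.53
Winter coat £122.35: apparel → 0% + 2.5% county = 2.5% → £3.06
Sundress £41.57: apparel → 0% + 2.5% county = 2.5% → £1.04
Subtotal = £962.92; tax = £42.48; total due = £1005.40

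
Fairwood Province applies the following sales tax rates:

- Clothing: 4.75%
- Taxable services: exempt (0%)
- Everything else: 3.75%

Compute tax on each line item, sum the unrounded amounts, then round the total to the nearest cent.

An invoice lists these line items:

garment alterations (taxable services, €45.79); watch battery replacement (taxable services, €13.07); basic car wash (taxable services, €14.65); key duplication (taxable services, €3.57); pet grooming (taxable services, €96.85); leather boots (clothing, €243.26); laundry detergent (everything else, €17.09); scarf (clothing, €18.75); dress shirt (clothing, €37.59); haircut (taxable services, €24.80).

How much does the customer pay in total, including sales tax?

€530.29

Garment alterations €45.79: taxable services → 0% → €0.00
Watch battery replacement €13.07: taxable services → 0% → €0.00
Basic car wash €14.65: taxable services → 0% → €0.00
Key duplication €3.57: taxable services → 0% → €0.00
Pet grooming €96.85: taxable services → 0% → €0.00
Leather boots €243.26: clothing → 4.75% → €11.55485
Laundry detergent €17.09: everything else → 3.75% → €0.640875
Scarf €18.75: clothing → 4.75% → €0.890625
Dress shirt €37.59: clothing → 4.75% → €1.785525
Haircut €24.80: taxable services → 0% → €0.00
Subtotal = €515.42; unrounded tax = €14.871875 → €14.87; total due = €530.29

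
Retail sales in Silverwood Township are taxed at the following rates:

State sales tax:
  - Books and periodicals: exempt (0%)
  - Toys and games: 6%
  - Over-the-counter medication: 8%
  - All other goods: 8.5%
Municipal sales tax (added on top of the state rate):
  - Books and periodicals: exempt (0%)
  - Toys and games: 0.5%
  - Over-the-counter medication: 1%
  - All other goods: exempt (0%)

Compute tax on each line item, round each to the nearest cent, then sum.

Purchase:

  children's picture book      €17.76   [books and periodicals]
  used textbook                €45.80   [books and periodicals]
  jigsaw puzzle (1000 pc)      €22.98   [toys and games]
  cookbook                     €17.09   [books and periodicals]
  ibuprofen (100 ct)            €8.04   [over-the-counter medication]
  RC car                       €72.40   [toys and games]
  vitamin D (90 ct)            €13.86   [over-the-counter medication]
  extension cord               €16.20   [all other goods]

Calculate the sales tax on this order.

€9.55

Children's picture book €17.76: books and periodicals → 0% + 0% municipal = 0% → €0.00
Used textbook €45.80: books and periodicals → 0% + 0% municipal = 0% → €0.00
Jigsaw puzzle (1000 pc) €22.98: toys and games → 6% + 0.5% municipal = 6.5% → €1.49
Cookbook €17.09: books and periodicals → 0% + 0% municipal = 0% → €0.00
Ibuprofen (100 ct) €8.04: over-the-counter medication → 8% + 1% municipal = 9% → €0.72
RC car €72.40: toys and games → 6% + 0.5% municipal = 6.5% → €4.71
Vitamin D (90 ct) €13.86: over-the-counter medication → 8% + 1% municipal = 9% → €1.25
Extension cord €16.20: all other goods → 8.5% + 0% municipal = 8.5% → €1.38
Total tax = €1.49 + €0.72 + €4.71 + €1.25 + €1.38 = €9.55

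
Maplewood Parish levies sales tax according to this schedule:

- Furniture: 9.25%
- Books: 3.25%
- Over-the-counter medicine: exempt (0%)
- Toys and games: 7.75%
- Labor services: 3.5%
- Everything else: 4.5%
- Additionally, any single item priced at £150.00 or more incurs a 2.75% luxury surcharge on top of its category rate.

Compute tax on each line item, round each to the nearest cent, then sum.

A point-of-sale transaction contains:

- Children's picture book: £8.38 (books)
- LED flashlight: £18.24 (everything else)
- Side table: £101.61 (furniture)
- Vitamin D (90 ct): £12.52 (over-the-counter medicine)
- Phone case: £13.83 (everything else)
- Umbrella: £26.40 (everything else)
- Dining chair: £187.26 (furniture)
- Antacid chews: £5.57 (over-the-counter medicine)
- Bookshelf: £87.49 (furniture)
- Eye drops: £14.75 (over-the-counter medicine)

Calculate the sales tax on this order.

£42.86

Children's picture book £8.38: books → 3.25% → £0.27
LED flashlight £18.24: everything else → 4.5% → £0.82
Side table £101.61: furniture → 9.25% → £9.40
Vitamin D (90 ct) £12.52: over-the-counter medicine → 0% → £0.00
Phone case £13.83: everything else → 4.5% → £0.62
Umbrella £26.40: everything else → 4.5% → £1.19
Dining chair £187.26: furniture → 9.25% + 2.75% surcharge = 12% → £22.47
Antacid chews £5.57: over-the-counter medicine → 0% → £0.00
Bookshelf £87.49: furniture → 9.25% → £8.09
Eye drops £14.75: over-the-counter medicine → 0% → £0.00
Total tax = £0.27 + £0.82 + £9.40 + £0.62 + £1.19 + £22.47 + £8.09 = £42.86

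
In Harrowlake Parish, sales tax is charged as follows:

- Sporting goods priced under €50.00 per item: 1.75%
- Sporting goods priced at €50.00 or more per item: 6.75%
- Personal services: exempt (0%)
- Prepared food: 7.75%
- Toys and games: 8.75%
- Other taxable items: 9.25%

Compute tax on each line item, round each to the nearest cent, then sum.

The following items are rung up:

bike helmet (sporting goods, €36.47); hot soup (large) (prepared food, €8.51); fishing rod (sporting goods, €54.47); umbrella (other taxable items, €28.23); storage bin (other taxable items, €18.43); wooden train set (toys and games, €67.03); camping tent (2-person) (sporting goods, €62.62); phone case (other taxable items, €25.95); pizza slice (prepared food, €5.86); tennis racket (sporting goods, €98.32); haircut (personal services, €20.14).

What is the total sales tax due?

Bike helmet €36.47: sporting goods, under €50.00 → 1.75% → €0.64
Hot soup (large) €8.51: prepared food → 7.75% → €0.66
Fishing rod €54.47: sporting goods, €50.00 or more → 6.75% → €3.68
Umbrella €28.23: other taxable items → 9.25% → €2.61
Storage bin €18.43: other taxable items → 9.25% → €1.70
Wooden train set €67.03: toys and games → 8.75% → €5.87
Camping tent (2-person) €62.62: sporting goods, €50.00 or more → 6.75% → €4.23
Phone case €25.95: other taxable items → 9.25% → €2.40
Pizza slice €5.86: prepared food → 7.75% → €0.45
Tennis racket €98.32: sporting goods, €50.00 or more → 6.75% → €6.64
Haircut €20.14: personal services → 0% → €0.00
Total tax = €0.64 + €0.66 + €3.68 + €2.61 + €1.70 + €5.87 + €4.23 + €2.40 + €0.45 + €6.64 = €28.88

€28.88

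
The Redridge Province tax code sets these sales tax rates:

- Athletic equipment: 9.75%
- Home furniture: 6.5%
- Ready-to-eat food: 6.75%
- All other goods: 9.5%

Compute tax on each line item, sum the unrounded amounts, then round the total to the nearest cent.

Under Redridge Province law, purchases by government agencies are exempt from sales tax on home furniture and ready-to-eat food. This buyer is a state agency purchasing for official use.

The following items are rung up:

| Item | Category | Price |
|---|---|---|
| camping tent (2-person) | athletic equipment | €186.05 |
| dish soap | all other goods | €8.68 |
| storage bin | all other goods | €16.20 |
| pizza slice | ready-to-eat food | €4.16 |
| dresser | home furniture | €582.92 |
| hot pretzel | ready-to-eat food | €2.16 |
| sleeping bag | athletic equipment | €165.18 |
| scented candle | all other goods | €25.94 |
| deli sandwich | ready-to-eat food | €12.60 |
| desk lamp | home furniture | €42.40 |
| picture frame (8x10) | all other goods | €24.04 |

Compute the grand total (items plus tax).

€1111.69

Camping tent (2-person) €186.05: athletic equipment → 9.75% → €18.139875
Dish soap €8.68: all other goods → 9.5% → €0.8246
Storage bin €16.20: all other goods → 9.5% → €1.539
Pizza slice €4.16: ready-to-eat food, buyer-exempt → 0% → €0.00
Dresser €582.92: home furniture, buyer-exempt → 0% → €0.00
Hot pretzel €2.16: ready-to-eat food, buyer-exempt → 0% → €0.00
Sleeping bag €165.18: athletic equipment → 9.75% → €16.10505
Scented candle €25.94: all other goods → 9.5% → €2.4643
Deli sandwich €12.60: ready-to-eat food, buyer-exempt → 0% → €0.00
Desk lamp €42.40: home furniture, buyer-exempt → 0% → €0.00
Picture frame (8x10) €24.04: all other goods → 9.5% → €2.2838
Subtotal = €1070.33; unrounded tax = €41.356625 → €41.36; total due = €1111.69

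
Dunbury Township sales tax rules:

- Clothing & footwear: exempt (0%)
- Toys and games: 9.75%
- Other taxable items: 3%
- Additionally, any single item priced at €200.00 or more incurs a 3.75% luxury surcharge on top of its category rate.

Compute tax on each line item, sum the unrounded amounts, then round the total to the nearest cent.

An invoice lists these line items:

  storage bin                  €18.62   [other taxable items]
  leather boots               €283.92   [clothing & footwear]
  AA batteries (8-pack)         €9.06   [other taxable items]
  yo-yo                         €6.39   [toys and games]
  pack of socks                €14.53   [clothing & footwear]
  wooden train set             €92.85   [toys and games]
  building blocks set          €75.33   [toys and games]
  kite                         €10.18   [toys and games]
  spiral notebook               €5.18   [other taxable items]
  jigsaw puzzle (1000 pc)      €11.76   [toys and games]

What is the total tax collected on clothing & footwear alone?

Leather boots €283.92: clothing & footwear → 0% + 3.75% surcharge = 3.75% → €10.647
Pack of socks €14.53: clothing & footwear → 0% → €0.00
Tax on clothing & footwear: unrounded sum = €10.647 → €10.65

€10.65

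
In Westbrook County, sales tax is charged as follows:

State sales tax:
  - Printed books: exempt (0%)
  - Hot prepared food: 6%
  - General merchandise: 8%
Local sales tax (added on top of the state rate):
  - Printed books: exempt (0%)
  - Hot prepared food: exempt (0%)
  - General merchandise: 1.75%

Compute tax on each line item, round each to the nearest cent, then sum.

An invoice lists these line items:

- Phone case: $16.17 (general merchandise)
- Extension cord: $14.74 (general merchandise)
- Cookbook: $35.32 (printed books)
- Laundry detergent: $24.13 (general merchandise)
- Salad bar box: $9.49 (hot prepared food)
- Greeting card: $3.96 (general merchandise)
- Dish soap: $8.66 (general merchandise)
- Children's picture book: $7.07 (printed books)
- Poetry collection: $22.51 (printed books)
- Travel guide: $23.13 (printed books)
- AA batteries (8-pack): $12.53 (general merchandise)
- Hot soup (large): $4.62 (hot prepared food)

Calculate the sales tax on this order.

Phone case $16.17: general merchandise → 8% + 1.75% local = 9.75% → $1.58
Extension cord $14.74: general merchandise → 8% + 1.75% local = 9.75% → $1.44
Cookbook $35.32: printed books → 0% + 0% local = 0% → $0.00
Laundry detergent $24.13: general merchandise → 8% + 1.75% local = 9.75% → $2.35
Salad bar box $9.49: hot prepared food → 6% + 0% local = 6% → $0.57
Greeting card $3.96: general merchandise → 8% + 1.75% local = 9.75% → $0.39
Dish soap $8.66: general merchandise → 8% + 1.75% local = 9.75% → $0.84
Children's picture book $7.07: printed books → 0% + 0% local = 0% → $0.00
Poetry collection $22.51: printed books → 0% + 0% local = 0% → $0.00
Travel guide $23.13: printed books → 0% + 0% local = 0% → $0.00
AA batteries (8-pack) $12.53: general merchandise → 8% + 1.75% local = 9.75% → $1.22
Hot soup (large) $4.62: hot prepared food → 6% + 0% local = 6% → $0.28
Total tax = $1.58 + $1.44 + $2.35 + $0.57 + $0.39 + $0.84 + $1.22 + $0.28 = $8.67

$8.67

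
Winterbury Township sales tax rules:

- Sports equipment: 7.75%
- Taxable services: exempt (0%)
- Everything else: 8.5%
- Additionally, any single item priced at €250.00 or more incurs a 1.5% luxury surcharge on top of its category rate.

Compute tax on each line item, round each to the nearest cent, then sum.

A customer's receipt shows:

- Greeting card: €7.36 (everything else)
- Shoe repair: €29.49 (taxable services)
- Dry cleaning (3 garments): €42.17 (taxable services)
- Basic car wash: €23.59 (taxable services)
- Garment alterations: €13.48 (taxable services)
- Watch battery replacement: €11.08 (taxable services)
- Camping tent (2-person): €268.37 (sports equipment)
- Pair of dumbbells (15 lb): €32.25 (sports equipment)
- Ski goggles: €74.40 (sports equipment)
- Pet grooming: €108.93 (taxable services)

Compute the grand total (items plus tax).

Greeting card €7.36: everything else → 8.5% → €0.63
Shoe repair €29.49: taxable services → 0% → €0.00
Dry cleaning (3 garments) €42.17: taxable services → 0% → €0.00
Basic car wash €23.59: taxable services → 0% → €0.00
Garment alterations €13.48: taxable services → 0% → €0.00
Watch battery replacement €11.08: taxable services → 0% → €0.00
Camping tent (2-person) €268.37: sports equipment → 7.75% + 1.5% surcharge = 9.25% → €24.82
Pair of dumbbells (15 lb) €32.25: sports equipment → 7.75% → €2.50
Ski goggles €74.40: sports equipment → 7.75% → €5.77
Pet grooming €108.93: taxable services → 0% → €0.00
Subtotal = €611.12; tax = €33.72; total due = €644.84

€644.84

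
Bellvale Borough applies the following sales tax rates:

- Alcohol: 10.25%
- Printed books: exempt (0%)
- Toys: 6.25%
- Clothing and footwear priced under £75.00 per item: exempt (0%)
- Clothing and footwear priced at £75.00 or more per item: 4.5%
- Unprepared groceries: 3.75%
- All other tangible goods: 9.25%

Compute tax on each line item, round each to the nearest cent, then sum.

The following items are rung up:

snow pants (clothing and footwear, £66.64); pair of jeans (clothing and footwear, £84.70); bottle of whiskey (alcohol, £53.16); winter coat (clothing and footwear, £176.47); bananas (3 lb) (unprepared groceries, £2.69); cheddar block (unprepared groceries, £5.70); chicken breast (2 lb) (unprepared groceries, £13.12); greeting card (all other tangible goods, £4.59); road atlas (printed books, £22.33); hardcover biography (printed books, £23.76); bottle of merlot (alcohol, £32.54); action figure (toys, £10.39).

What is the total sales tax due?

£22.41

Snow pants £66.64: clothing and footwear, under £75.00 → 0% → £0.00
Pair of jeans £84.70: clothing and footwear, £75.00 or more → 4.5% → £3.81
Bottle of whiskey £53.16: alcohol → 10.25% → £5.45
Winter coat £176.47: clothing and footwear, £75.00 or more → 4.5% → £7.94
Bananas (3 lb) £2.69: unprepared groceries → 3.75% → £0.10
Cheddar block £5.70: unprepared groceries → 3.75% → £0.21
Chicken breast (2 lb) £13.12: unprepared groceries → 3.75% → £0.49
Greeting card £4.59: all other tangible goods → 9.25% → £0.42
Road atlas £22.33: printed books → 0% → £0.00
Hardcover biography £23.76: printed books → 0% → £0.00
Bottle of merlot £32.54: alcohol → 10.25% → £3.34
Action figure £10.39: toys → 6.25% → £0.65
Total tax = £3.81 + £5.45 + £7.94 + £0.10 + £0.21 + £0.49 + £0.42 + £3.34 + £0.65 = £22.41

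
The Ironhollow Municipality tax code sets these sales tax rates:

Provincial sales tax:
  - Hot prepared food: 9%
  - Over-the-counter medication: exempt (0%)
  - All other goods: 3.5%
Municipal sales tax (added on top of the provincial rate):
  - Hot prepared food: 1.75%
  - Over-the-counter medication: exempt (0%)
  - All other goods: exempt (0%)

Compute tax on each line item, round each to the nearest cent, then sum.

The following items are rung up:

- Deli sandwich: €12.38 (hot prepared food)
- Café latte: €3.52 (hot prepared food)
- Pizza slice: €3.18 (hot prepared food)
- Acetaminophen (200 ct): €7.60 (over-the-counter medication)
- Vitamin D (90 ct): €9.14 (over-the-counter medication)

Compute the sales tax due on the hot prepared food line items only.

€2.05

Deli sandwich €12.38: hot prepared food → 9% + 1.75% municipal = 10.75% → €1.33
Café latte €3.52: hot prepared food → 9% + 1.75% municipal = 10.75% → €0.38
Pizza slice €3.18: hot prepared food → 9% + 1.75% municipal = 10.75% → €0.34
Tax on hot prepared food = €1.33 + €0.38 + €0.34 = €2.05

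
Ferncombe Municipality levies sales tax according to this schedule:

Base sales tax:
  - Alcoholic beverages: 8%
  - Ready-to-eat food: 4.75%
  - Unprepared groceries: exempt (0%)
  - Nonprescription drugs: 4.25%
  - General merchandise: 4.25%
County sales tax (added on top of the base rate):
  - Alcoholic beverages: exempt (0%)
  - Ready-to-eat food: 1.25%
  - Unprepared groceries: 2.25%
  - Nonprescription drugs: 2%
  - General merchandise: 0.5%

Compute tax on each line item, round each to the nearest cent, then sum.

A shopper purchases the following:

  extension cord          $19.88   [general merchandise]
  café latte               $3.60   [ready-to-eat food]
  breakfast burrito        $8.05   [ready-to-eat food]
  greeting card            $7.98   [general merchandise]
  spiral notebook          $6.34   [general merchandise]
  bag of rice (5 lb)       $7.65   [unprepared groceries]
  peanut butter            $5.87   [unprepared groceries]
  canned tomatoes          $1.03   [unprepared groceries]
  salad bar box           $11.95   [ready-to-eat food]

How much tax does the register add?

Extension cord $19.88: general merchandise → 4.25% + 0.5% county = 4.75% → $0.94
Café latte $3.60: ready-to-eat food → 4.75% + 1.25% county = 6% → $0.22
Breakfast burrito $8.05: ready-to-eat food → 4.75% + 1.25% county = 6% → $0.48
Greeting card $7.98: general merchandise → 4.25% + 0.5% county = 4.75% → $0.38
Spiral notebook $6.34: general merchandise → 4.25% + 0.5% county = 4.75% → $0.30
Bag of rice (5 lb) $7.65: unprepared groceries → 0% + 2.25% county = 2.25% → $0.17
Peanut butter $5.87: unprepared groceries → 0% + 2.25% county = 2.25% → $0.13
Canned tomatoes $1.03: unprepared groceries → 0% + 2.25% county = 2.25% → $0.02
Salad bar box $11.95: ready-to-eat food → 4.75% + 1.25% county = 6% → $0.72
Total tax = $0.94 + $0.22 + $0.48 + $0.38 + $0.30 + $0.17 + $0.13 + $0.02 + $0.72 = $3.36

$3.36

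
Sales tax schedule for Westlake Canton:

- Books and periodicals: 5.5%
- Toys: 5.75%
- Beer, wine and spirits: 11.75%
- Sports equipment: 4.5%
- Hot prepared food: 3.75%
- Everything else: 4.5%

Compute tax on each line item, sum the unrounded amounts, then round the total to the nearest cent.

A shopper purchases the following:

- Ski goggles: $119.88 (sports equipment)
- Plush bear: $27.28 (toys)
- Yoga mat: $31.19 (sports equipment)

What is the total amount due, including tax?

$186.72

Ski goggles $119.88: sports equipment → 4.5% → $5.3946
Plush bear $27.28: toys → 5.75% → $1.5686
Yoga mat $31.19: sports equipment → 4.5% → $1.40355
Subtotal = $178.35; unrounded tax = $8.36675 → $8.37; total due = $186.72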